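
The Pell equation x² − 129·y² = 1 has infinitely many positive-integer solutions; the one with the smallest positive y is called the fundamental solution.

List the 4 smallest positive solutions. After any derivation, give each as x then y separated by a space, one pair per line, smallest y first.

16855 1484
568182049 50025640
19153416854935 1686364322916
645661681611676801 56847341275472720

√129 → a₀=11, period (2,1,3,1,6,1,3,1,2,22); ℓ=10 even so k=9
i=0: a=11 ⇒ p=11, q=1
i=1: a=2 ⇒ p=23, q=2
…
i=7: a=3 ⇒ p=4793, q=422
i=8: a=1 ⇒ p=6031, q=531
i=9: a=2 ⇒ p=16855, q=1484
(x₁, y₁) = (16855, 1484);  16855² − 129·1484² = 1 ✓
(16855+1484√129)^2 = 568182049 + 50025640√129
(16855+1484√129)^3 = 19153416854935 + 1686364322916√129
(16855+1484√129)^4 = 645661681611676801 + 56847341275472720√129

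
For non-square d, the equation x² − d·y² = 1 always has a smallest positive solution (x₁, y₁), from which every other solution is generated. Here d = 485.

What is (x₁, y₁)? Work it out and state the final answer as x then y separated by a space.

[22; 44] for √485; ℓ=1 ⇒ convergent index 1
a_0=22:  p_0=22·1+0=22,  q_0=22·0+1=1
a_1=44:  p_1=44·22+1=969,  q_1=44·1+0=44
→ (969, 44).  Check: 969²=938961, 485·44²=938960, difference 1.

969 44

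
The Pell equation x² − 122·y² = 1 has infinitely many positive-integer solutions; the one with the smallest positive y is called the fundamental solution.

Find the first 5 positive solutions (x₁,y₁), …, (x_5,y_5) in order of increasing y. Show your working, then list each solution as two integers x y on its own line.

243 22
118097 10692
57394899 5196290
27893802817 2525386248
13556330774163 1227332520238

[11; 22] for √122; ℓ=1 ⇒ convergent index 1
i=0: a=11 ⇒ p=11, q=1
i=1: a=22 ⇒ p=243, q=22
→ (243, 22).  Check: 243²=59049, 122·22²=59048, difference 1.
(x_2, y_2) = (243·243 + 122·22·22, 243·22 + 22·243) = (118097, 10692)
(x_3, y_3) = (243·118097 + 122·22·10692, 243·10692 + 22·118097) = (57394899, 5196290)
(x_4, y_4) = (243·57394899 + 122·22·5196290, 243·5196290 + 22·57394899) = (27893802817, 2525386248)
(x_5, y_5) = (243·27893802817 + 122·22·2525386248, 243·2525386248 + 22·27893802817) = (13556330774163, 1227332520238)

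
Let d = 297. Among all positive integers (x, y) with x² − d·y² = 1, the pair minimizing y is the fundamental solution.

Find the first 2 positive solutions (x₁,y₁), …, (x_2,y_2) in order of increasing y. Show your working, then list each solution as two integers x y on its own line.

48599 2820
4723725601 274098360

d=297: √d = [17; 4,3,1,1,2,1,1,3,4,34] (ℓ=10, even), read p_9/q_9
k=0  a_k=17  p_k/q_k = 17/1
k=1  a_k=4  p_k/q_k = 69/4
k=2  a_k=3  p_k/q_k = 224/13
k=3  a_k=1  p_k/q_k = 293/17
k=4  a_k=1  p_k/q_k = 517/30
k=5  a_k=2  p_k/q_k = 1327/77
k=6  a_k=1  p_k/q_k = 1844/107
k=7  a_k=1  p_k/q_k = 3171/184
k=8  a_k=3  p_k/q_k = 11357/659
k=9  a_k=4  p_k/q_k = 48599/2820
→ (48599, 2820).  Check: 48599²=2361862801, 297·2820²=2361862800, difference 1.
n=2: (48599,2820)∘(48599,2820) = (48599·48599+297·2820·2820, 48599·2820+2820·48599) = (4723725601,274098360)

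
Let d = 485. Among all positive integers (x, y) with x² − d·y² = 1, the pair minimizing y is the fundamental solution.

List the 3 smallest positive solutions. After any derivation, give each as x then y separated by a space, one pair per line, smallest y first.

d=485: √d = [22; 44] (ℓ=1, odd), read p_1/q_1
step 0: (22, 1)  from 22·(1,0) + (0,1)
step 1: (969, 44)  from 44·(22,1) + (1,0)
fundamental: x₁=969, y₁=44  (since 938961 − 485·1936 = 1)
k=2:  x_2 = 969·969+485·44·44 = 1877921,  y_2 = 969·44+44·969 = 85272
k=3:  x_3 = 969·1877921+485·44·85272 = 3639409929,  y_3 = 969·85272+44·1877921 = 165257092

969 44
1877921 85272
3639409929 165257092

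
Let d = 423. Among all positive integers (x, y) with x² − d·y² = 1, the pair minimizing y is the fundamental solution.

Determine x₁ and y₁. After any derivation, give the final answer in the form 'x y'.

4607 224

[20; 1,1,3,4,3,1,1,40] for √423; ℓ=8 ⇒ convergent index 7
i=0: a=20 ⇒ p=20, q=1
…
i=6: a=1 ⇒ p=2612, q=127
i=7: a=1 ⇒ p=4607, q=224
fundamental: x₁=4607, y₁=224  (since 21224449 − 423·50176 = 1)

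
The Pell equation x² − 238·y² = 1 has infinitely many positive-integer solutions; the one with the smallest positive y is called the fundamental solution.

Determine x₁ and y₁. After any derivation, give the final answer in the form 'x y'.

d=238: √d = [15; 2,2,1,14,1,2,2,30] (ℓ=8, even), read p_7/q_7
step 0: (15, 1)  from 15·(1,0) + (0,1)
…
step 5: (1697, 110)  from 1·(1589,103) + (108,7)
step 6: (4983, 323)  from 2·(1697,110) + (1589,103)
step 7: (11663, 756)  from 2·(4983,323) + (1697,110)
fundamental: x₁=11663, y₁=756  (since 136025569 − 238·571536 = 1)

11663 756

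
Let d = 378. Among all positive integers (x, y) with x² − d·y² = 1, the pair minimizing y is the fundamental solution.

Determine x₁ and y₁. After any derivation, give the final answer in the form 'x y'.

√378 = [19; 2,3,1,4,1,3,2,38, …], period ℓ=8 (even) → k=7
step 0: (19, 1)  from 19·(1,0) + (0,1)
step 1: (39, 2)  from 2·(19,1) + (1,0)
step 2: (136, 7)  from 3·(39,2) + (19,1)
…
step 4: (836, 43)  from 4·(175,9) + (136,7)
…
step 6: (3869, 199)  from 3·(1011,52) + (836,43)
step 7: (8749, 450)  from 2·(3869,199) + (1011,52)
→ (8749, 450).  Check: 8749²=76545001, 378·450²=76545000, difference 1.

8749 450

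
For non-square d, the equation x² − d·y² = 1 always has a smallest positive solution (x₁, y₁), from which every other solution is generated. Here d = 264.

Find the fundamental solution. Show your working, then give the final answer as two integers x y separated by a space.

[16; 4,32] for √264; ℓ=2 ⇒ convergent index 1
k=0  a_k=16  p_k/q_k = 16/1
k=1  a_k=4  p_k/q_k = 65/4
→ (65, 4).  Check: 65²=4225, 264·4²=4224, difference 1.

65 4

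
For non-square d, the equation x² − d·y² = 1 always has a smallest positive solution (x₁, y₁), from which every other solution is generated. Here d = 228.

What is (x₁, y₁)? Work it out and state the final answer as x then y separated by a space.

151 10

√228 → a₀=15, period (10,30); ℓ=2 even so k=1
a_0=15:  p_0=15·1+0=15,  q_0=15·0+1=1
a_1=10:  p_1=10·15+1=151,  q_1=10·1+0=10
→ (151, 10).  Check: 151²=22801, 228·10²=22800, difference 1.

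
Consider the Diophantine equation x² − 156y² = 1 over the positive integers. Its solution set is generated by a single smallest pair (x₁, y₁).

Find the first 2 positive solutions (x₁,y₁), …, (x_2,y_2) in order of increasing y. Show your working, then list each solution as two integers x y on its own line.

d=156: √d = [12; 2,24] (ℓ=2, even), read p_1/q_1
i=0: a=12 ⇒ p=12, q=1
i=1: a=2 ⇒ p=25, q=2
→ (25, 2).  Check: 25²=625, 156·2²=624, difference 1.
n=2: (25,2)∘(25,2) = (25·25+156·2·2, 25·2+2·25) = (1249,100)

25 2
1249 100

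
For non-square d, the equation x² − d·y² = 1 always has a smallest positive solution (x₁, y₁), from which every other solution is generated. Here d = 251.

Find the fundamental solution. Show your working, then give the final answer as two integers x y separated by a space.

3674890 231957

[15; 1,5,2,1,2,…,5,1,30] for √251; ℓ=14 ⇒ convergent index 13
k=0  a_k=15  p_k/q_k = 15/1
…
k=3  a_k=2  p_k/q_k = 206/13
k=4  a_k=1  p_k/q_k = 301/19
…
k=6  a_k=2  p_k/q_k = 1917/121
k=7  a_k=15  p_k/q_k = 29563/1866
…
k=11  a_k=2  p_k/q_k = 577033/36422
k=12  a_k=5  p_k/q_k = 3097857/195535
k=13  a_k=1  p_k/q_k = 3674890/231957
→ (3674890, 231957).  Check: 3674890²=13504816512100, 251·231957²=13504816512099, difference 1.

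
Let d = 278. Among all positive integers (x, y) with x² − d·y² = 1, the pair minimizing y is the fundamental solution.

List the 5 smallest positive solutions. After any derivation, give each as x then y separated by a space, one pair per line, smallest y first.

d=278: √d = [16; 1,2,16,2,1,32] (ℓ=6, even), read p_5/q_5
k=0  a_k=16  p_k/q_k = 16/1
…
k=2  a_k=2  p_k/q_k = 50/3
…
k=4  a_k=2  p_k/q_k = 1684/101
k=5  a_k=1  p_k/q_k = 2501/150
(x₁, y₁) = (2501, 150);  2501² − 278·150² = 1 ✓
k=2:  x_2 = 2501·2501+278·150·150 = 12510001,  y_2 = 2501·150+150·2501 = 750300
k=3:  x_3 = 2501·12510001+278·150·750300 = 62575022501,  y_3 = 2501·750300+150·12510001 = 3753000450
k=4:  x_4 = 2501·62575022501+278·150·3753000450 = 313000250040001,  y_4 = 2501·3753000450+150·62575022501 = 18772507500600
k=5:  x_5 = 2501·313000250040001+278·150·18772507500600 = 1565627188125062501,  y_5 = 2501·18772507500600+150·313000250040001 = 93900078765000750

2501 150
12510001 750300
62575022501 3753000450
313000250040001 18772507500600
1565627188125062501 93900078765000750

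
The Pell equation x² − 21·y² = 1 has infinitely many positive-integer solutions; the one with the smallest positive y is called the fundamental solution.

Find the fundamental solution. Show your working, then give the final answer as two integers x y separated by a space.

√21 = [4; 1,1,2,1,1,8, …], period ℓ=6 (even) → k=5
i=0: a=4 ⇒ p=4, q=1
i=1: a=1 ⇒ p=5, q=1
i=2: a=1 ⇒ p=9, q=2
i=3: a=2 ⇒ p=23, q=5
i=4: a=1 ⇒ p=32, q=7
i=5: a=1 ⇒ p=55, q=12
→ (55, 12).  Check: 55²=3025, 21·12²=3024, difference 1.

55 12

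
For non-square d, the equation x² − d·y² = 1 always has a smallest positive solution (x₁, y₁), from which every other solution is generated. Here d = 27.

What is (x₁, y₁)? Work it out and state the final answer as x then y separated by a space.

26 5

d=27: √d = [5; 5,10] (ℓ=2, even), read p_1/q_1
i=0: a=5 ⇒ p=5, q=1
i=1: a=5 ⇒ p=26, q=5
(x₁, y₁) = (26, 5);  26² − 27·5² = 1 ✓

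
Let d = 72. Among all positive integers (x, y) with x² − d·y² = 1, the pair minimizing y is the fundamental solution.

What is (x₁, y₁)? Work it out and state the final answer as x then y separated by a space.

17 2

d=72: √d = [8; 2,16] (ℓ=2, even), read p_1/q_1
a_0=8:  p_0=8·1+0=8,  q_0=8·0+1=1
a_1=2:  p_1=2·8+1=17,  q_1=2·1+0=2
fundamental: x₁=17, y₁=2  (since 289 − 72·4 = 1)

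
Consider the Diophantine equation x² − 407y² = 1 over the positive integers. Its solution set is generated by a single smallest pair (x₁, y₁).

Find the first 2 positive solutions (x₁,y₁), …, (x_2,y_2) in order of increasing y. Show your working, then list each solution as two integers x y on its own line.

√407 = [20; 5,1,2,1,5,40, …], period ℓ=6 (even) → k=5
a_0=20:  p_0=20·1+0=20,  q_0=20·0+1=1
a_1=5:  p_1=5·20+1=101,  q_1=5·1+0=5
…
a_4=1:  p_4=1·343+121=464,  q_4=1·17+6=23
a_5=5:  p_5=5·464+343=2663,  q_5=5·23+17=132
fundamental: x₁=2663, y₁=132  (since 7091569 − 407·17424 = 1)
(x_2, y_2) = (2663·2663 + 407·132·132, 2663·132 + 132·2663) = (14183137, 703032)

2663 132
14183137 703032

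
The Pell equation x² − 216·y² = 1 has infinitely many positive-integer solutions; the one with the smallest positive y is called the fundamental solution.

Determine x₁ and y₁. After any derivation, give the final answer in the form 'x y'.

[14; 1,2,3,2,1,28] for √216; ℓ=6 ⇒ convergent index 5
k=0  a_k=14  p_k/q_k = 14/1
…
k=3  a_k=3  p_k/q_k = 147/10
k=4  a_k=2  p_k/q_k = 338/23
k=5  a_k=1  p_k/q_k = 485/33
fundamental: x₁=485, y₁=33  (since 235225 − 216·1089 = 1)

485 33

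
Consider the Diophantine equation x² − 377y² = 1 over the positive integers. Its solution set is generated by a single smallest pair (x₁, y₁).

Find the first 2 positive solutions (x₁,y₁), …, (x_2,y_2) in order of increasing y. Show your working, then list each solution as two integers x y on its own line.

233 12
108577 5592

d=377: √d = [19; 2,2,2,38] (ℓ=4, even), read p_3/q_3
a_0=19:  p_0=19·1+0=19,  q_0=19·0+1=1
a_1=2:  p_1=2·19+1=39,  q_1=2·1+0=2
a_2=2:  p_2=2·39+19=97,  q_2=2·2+1=5
a_3=2:  p_3=2·97+39=233,  q_3=2·5+2=12
→ (233, 12).  Check: 233²=54289, 377·12²=54288, difference 1.
n=2: (233,12)∘(233,12) = (233·233+377·12·12, 233·12+12·233) = (108577,5592)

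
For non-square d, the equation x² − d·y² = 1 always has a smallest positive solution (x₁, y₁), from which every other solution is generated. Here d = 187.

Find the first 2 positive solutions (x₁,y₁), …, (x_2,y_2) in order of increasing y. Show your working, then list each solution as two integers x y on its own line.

[13; 1,2,13,2,1,26] for √187; ℓ=6 ⇒ convergent index 5
step 0: (13, 1)  from 13·(1,0) + (0,1)
step 1: (14, 1)  from 1·(13,1) + (1,0)
…
step 4: (1135, 83)  from 2·(547,40) + (41,3)
step 5: (1682, 123)  from 1·(1135,83) + (547,40)
(x₁, y₁) = (1682, 123);  1682² − 187·123² = 1 ✓
(x_2, y_2) = (1682·1682 + 187·123·123, 1682·123 + 123·1682) = (5658247, 413772)

1682 123
5658247 413772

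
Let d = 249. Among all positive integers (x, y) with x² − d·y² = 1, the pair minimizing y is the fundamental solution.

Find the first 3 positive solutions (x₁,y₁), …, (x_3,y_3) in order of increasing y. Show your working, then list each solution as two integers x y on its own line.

[15; 1,3,1,1,5,…,3,1,30] for √249; ℓ=16 ⇒ convergent index 15
i=0: a=15 ⇒ p=15, q=1
i=1: a=1 ⇒ p=16, q=1
…
i=6: a=1 ⇒ p=931, q=59
i=7: a=3 ⇒ p=3582, q=227
…
i=10: a=1 ⇒ p=150586, q=9543
…
i=14: a=3 ⇒ p=6669699, q=422675
i=15: a=1 ⇒ p=8553815, q=542076
→ (8553815, 542076).  Check: 8553815²=73167751054225, 249·542076²=73167751054224, difference 1.
(8553815+542076√249)^2 = 146335502108449 + 9273635639880√249
(8553815+542076√249)^3 = 2503453625935556812055 + 158649927281879742324√249

8553815 542076
146335502108449 9273635639880
2503453625935556812055 158649927281879742324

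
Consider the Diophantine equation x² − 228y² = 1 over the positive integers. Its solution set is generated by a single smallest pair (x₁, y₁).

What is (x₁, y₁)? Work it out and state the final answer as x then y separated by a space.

√228 = [15; 10,30, …], period ℓ=2 (even) → k=1
a_0=15:  p_0=15·1+0=15,  q_0=15·0+1=1
a_1=10:  p_1=10·15+1=151,  q_1=10·1+0=10
(x₁, y₁) = (151, 10);  151² − 228·10² = 1 ✓

151 10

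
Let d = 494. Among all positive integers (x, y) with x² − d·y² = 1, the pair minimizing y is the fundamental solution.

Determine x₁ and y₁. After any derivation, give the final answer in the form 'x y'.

√494 → a₀=22, period (4,2,2,1,2,1,2,2,4,44); ℓ=10 even so k=9
i=0: a=22 ⇒ p=22, q=1
i=1: a=4 ⇒ p=89, q=4
i=2: a=2 ⇒ p=200, q=9
…
i=5: a=2 ⇒ p=1867, q=84
…
i=7: a=2 ⇒ p=6979, q=314
i=8: a=2 ⇒ p=16514, q=743
i=9: a=4 ⇒ p=73035, q=3286
(x₁, y₁) = (73035, 3286);  73035² − 494·3286² = 1 ✓

73035 3286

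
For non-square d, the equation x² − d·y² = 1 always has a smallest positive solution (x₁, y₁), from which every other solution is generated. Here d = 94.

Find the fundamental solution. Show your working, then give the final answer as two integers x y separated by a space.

2143295 221064

√94 = [9; 1,2,3,1,1,…,2,1,18, …], period ℓ=16 (even) → k=15
step 0: (9, 1)  from 9·(1,0) + (0,1)
step 1: (10, 1)  from 1·(9,1) + (1,0)
step 2: (29, 3)  from 2·(10,1) + (9,1)
…
step 4: (126, 13)  from 1·(97,10) + (29,3)
…
step 14: (1490361, 153719)  from 2·(652934,67345) + (184493,19029)
step 15: (2143295, 221064)  from 1·(1490361,153719) + (652934,67345)
fundamental: x₁=2143295, y₁=221064  (since 4593713457025 − 94·48869292096 = 1)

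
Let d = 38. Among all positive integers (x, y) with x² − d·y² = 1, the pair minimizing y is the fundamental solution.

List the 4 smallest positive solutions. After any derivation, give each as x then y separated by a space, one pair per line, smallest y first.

37 6
2737 444
202501 32850
14982337 2430456

√38 → a₀=6, period (6,12); ℓ=2 even so k=1
i=0: a=6 ⇒ p=6, q=1
i=1: a=6 ⇒ p=37, q=6
→ (37, 6).  Check: 37²=1369, 38·6²=1368, difference 1.
(37+6√38)^2 = 2737 + 444√38
(37+6√38)^3 = 202501 + 32850√38
(37+6√38)^4 = 14982337 + 2430456√38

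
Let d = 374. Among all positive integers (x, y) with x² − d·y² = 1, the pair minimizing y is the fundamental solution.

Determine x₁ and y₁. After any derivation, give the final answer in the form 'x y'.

3365 174

d=374: √d = [19; 2,1,18,1,2,38] (ℓ=6, even), read p_5/q_5
k=0  a_k=19  p_k/q_k = 19/1
k=1  a_k=2  p_k/q_k = 39/2
…
k=4  a_k=1  p_k/q_k = 1141/59
k=5  a_k=2  p_k/q_k = 3365/174
→ (3365, 174).  Check: 3365²=11323225, 374·174²=11323224, difference 1.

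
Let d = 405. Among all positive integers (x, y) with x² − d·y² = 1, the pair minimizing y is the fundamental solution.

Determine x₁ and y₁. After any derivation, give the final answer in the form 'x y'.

161 8

d=405: √d = [20; 8,40] (ℓ=2, even), read p_1/q_1
a_0=20:  p_0=20·1+0=20,  q_0=20·0+1=1
a_1=8:  p_1=8·20+1=161,  q_1=8·1+0=8
(x₁, y₁) = (161, 8);  161² − 405·8² = 1 ✓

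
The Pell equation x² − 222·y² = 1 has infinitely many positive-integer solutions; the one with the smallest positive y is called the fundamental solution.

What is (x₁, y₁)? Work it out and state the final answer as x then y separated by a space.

149 10

√222 → a₀=14, period (1,8,1,28); ℓ=4 even so k=3
step 0: (14, 1)  from 14·(1,0) + (0,1)
…
step 2: (134, 9)  from 8·(15,1) + (14,1)
step 3: (149, 10)  from 1·(134,9) + (15,1)
→ (149, 10).  Check: 149²=22201, 222·10²=22200, difference 1.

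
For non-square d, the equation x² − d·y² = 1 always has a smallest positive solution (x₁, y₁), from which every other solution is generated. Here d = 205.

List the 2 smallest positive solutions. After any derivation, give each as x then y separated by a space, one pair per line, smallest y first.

d=205: √d = [14; 3,6,1,4,1,6,3,28] (ℓ=8, even), read p_7/q_7
k=0  a_k=14  p_k/q_k = 14/1
…
k=3  a_k=1  p_k/q_k = 315/22
k=4  a_k=4  p_k/q_k = 1532/107
…
k=6  a_k=6  p_k/q_k = 12614/881
k=7  a_k=3  p_k/q_k = 39689/2772
→ (39689, 2772).  Check: 39689²=1575216721, 205·2772²=1575216720, difference 1.
k=2:  x_2 = 39689·39689+205·2772·2772 = 3150433441,  y_2 = 39689·2772+2772·39689 = 220035816

39689 2772
3150433441 220035816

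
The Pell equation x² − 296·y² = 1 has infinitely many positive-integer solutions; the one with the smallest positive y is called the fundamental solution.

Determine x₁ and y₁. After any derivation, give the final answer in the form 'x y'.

√296 → a₀=17, period (4,1,7,1,4,34); ℓ=6 even so k=5
step 0: (17, 1)  from 17·(1,0) + (0,1)
step 1: (69, 4)  from 4·(17,1) + (1,0)
…
step 4: (757, 44)  from 1·(671,39) + (86,5)
step 5: (3699, 215)  from 4·(757,44) + (671,39)
(x₁, y₁) = (3699, 215);  3699² − 296·215² = 1 ✓

3699 215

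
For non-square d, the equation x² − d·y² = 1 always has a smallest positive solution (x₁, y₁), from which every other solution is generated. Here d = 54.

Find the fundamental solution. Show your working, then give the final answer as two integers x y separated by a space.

[7; 2,1,6,1,2,14] for √54; ℓ=6 ⇒ convergent index 5
step 0: (7, 1)  from 7·(1,0) + (0,1)
step 1: (15, 2)  from 2·(7,1) + (1,0)
step 2: (22, 3)  from 1·(15,2) + (7,1)
…
step 4: (169, 23)  from 1·(147,20) + (22,3)
step 5: (485, 66)  from 2·(169,23) + (147,20)
fundamental: x₁=485, y₁=66  (since 235225 − 54·4356 = 1)

485 66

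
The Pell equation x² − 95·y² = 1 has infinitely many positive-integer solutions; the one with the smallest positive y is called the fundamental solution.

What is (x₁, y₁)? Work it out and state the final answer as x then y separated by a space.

d=95: √d = [9; 1,2,1,18] (ℓ=4, even), read p_3/q_3
step 0: (9, 1)  from 9·(1,0) + (0,1)
step 1: (10, 1)  from 1·(9,1) + (1,0)
step 2: (29, 3)  from 2·(10,1) + (9,1)
step 3: (39, 4)  from 1·(29,3) + (10,1)
(x₁, y₁) = (39, 4);  39² − 95·4² = 1 ✓

39 4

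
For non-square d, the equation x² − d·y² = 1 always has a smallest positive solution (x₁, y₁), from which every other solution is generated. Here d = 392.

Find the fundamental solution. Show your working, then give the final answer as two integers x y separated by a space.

99 5

√392 → a₀=19, period (1,3,1,38); ℓ=4 even so k=3
k=0  a_k=19  p_k/q_k = 19/1
k=1  a_k=1  p_k/q_k = 20/1
k=2  a_k=3  p_k/q_k = 79/4
k=3  a_k=1  p_k/q_k = 99/5
fundamental: x₁=99, y₁=5  (since 9801 − 392·25 = 1)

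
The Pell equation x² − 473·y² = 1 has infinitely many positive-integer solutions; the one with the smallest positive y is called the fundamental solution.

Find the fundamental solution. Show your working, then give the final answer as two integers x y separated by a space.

√473 → a₀=21, period (1,2,1,42); ℓ=4 even so k=3
step 0: (21, 1)  from 21·(1,0) + (0,1)
step 1: (22, 1)  from 1·(21,1) + (1,0)
step 2: (65, 3)  from 2·(22,1) + (21,1)
step 3: (87, 4)  from 1·(65,3) + (22,1)
fundamental: x₁=87, y₁=4  (since 7569 − 473·16 = 1)

87 4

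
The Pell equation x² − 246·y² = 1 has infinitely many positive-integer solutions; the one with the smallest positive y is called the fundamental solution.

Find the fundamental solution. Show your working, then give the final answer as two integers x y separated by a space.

√246 = [15; 1,2,5,1,14,1,5,2,1,30, …], period ℓ=10 (even) → k=9
i=0: a=15 ⇒ p=15, q=1
…
i=7: a=5 ⇒ p=28028, q=1787
i=8: a=2 ⇒ p=60777, q=3875
i=9: a=1 ⇒ p=88805, q=5662
fundamental: x₁=88805, y₁=5662  (since 7886328025 − 246·32058244 = 1)

88805 5662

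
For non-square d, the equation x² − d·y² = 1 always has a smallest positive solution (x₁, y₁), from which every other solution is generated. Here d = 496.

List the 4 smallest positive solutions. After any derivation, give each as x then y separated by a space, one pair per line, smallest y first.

d=496: √d = [22; 3,1,2,4,1,…,1,3,44] (ℓ=16, even), read p_15/q_15
k=0  a_k=22  p_k/q_k = 22/1
…
k=3  a_k=2  p_k/q_k = 245/11
k=4  a_k=4  p_k/q_k = 1069/48
…
k=6  a_k=1  p_k/q_k = 2383/107
k=7  a_k=2  p_k/q_k = 6080/273
…
k=13  a_k=2  p_k/q_k = 863293/38763
k=14  a_k=1  p_k/q_k = 1252502/56239
k=15  a_k=3  p_k/q_k = 4620799/207480
(x₁, y₁) = (4620799, 207480);  4620799² − 496·207480² = 1 ✓
k=2:  x_2 = 4620799·4620799+496·207480·207480 = 42703566796801,  y_2 = 4620799·207480+207480·4620799 = 1917446753040
k=3:  x_3 = 4620799·42703566796801+496·207480·1917446753040 = 394649197502177907199,  y_3 = 4620799·1917446753040+207480·42703566796801 = 17720272078000750440
k=4:  x_4 = 4620799·394649197502177907199+496·207480·17720272078000750440 = 3647189234337689639247667201,  y_4 = 4620799·17720272078000750440+207480·394649197502177907199 = 163763630995505661818050080

4620799 207480
42703566796801 1917446753040
394649197502177907199 17720272078000750440
3647189234337689639247667201 163763630995505661818050080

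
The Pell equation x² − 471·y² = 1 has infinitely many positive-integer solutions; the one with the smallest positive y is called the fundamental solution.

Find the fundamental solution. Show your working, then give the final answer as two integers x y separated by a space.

7838695 361188

[21; 1,2,2,1,3,…,2,1,42] for √471; ℓ=14 ⇒ convergent index 13
k=0  a_k=21  p_k/q_k = 21/1
k=1  a_k=1  p_k/q_k = 22/1
k=2  a_k=2  p_k/q_k = 65/3
k=3  a_k=2  p_k/q_k = 152/7
k=4  a_k=1  p_k/q_k = 217/10
k=5  a_k=3  p_k/q_k = 803/37
k=6  a_k=4  p_k/q_k = 3429/158
k=7  a_k=14  p_k/q_k = 48809/2249
…
k=9  a_k=3  p_k/q_k = 644804/29711
k=10  a_k=1  p_k/q_k = 843469/38865
k=11  a_k=2  p_k/q_k = 2331742/107441
k=12  a_k=2  p_k/q_k = 5506953/253747
k=13  a_k=1  p_k/q_k = 7838695/361188
→ (7838695, 361188).  Check: 7838695²=61445139303025, 471·361188²=61445139303024, difference 1.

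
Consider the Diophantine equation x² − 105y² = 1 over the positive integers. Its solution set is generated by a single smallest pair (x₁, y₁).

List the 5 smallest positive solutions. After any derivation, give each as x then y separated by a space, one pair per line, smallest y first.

[10; 4,20] for √105; ℓ=2 ⇒ convergent index 1
step 0: (10, 1)  from 10·(1,0) + (0,1)
step 1: (41, 4)  from 4·(10,1) + (1,0)
(x₁, y₁) = (41, 4);  41² − 105·4² = 1 ✓
(x_2, y_2) = (41·41 + 105·4·4, 41·4 + 4·41) = (3361, 328)
(x_3, y_3) = (41·3361 + 105·4·328, 41·328 + 4·3361) = (275561, 26892)
(x_4, y_4) = (41·275561 + 105·4·26892, 41·26892 + 4·275561) = (22592641, 2204816)
(x_5, y_5) = (41·22592641 + 105·4·2204816, 41·2204816 + 4·22592641) = (1852321001, 180768020)

41 4
3361 328
275561 26892
22592641 2204816
1852321001 180768020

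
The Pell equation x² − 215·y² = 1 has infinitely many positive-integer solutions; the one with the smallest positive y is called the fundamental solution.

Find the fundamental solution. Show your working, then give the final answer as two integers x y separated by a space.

d=215: √d = [14; 1,1,1,28] (ℓ=4, even), read p_3/q_3
a_0=14:  p_0=14·1+0=14,  q_0=14·0+1=1
…
a_2=1:  p_2=1·15+14=29,  q_2=1·1+1=2
a_3=1:  p_3=1·29+15=44,  q_3=1·2+1=3
→ (44, 3).  Check: 44²=1936, 215·3²=1935, difference 1.

44 3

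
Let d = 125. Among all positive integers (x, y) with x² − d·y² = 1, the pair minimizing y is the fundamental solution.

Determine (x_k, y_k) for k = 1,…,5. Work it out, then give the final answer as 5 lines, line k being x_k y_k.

930249 83204
1730726404001 154800875592
3220013013190122249 288006719437081612
5990827771012465337616001 535835925499096664087184
11145923086309929722690704506249 996921667718930338621440576020

√125 → a₀=11, period (5,1,1,5,22); ℓ=5 odd so k=9
step 0: (11, 1)  from 11·(1,0) + (0,1)
…
step 3: (123, 11)  from 1·(67,6) + (56,5)
…
step 7: (91444, 8179)  from 1·(76317,6826) + (15127,1353)
step 8: (167761, 15005)  from 1·(91444,8179) + (76317,6826)
step 9: (930249, 83204)  from 5·(167761,15005) + (91444,8179)
→ (930249, 83204).  Check: 930249²=865363202001, 125·83204²=865363202000, difference 1.
n=2: (930249,83204)∘(930249,83204) = (930249·930249+125·83204·83204, 930249·83204+83204·930249) = (1730726404001,154800875592)
n=3: (1730726404001,154800875592)∘(930249,83204) = (930249·1730726404001+125·83204·154800875592, 930249·154800875592+83204·1730726404001) = (3220013013190122249,288006719437081612)
n=4: (3220013013190122249,288006719437081612)∘(930249,83204) = (930249·3220013013190122249+125·83204·288006719437081612, 930249·288006719437081612+83204·3220013013190122249) = (5990827771012465337616001,535835925499096664087184)
n=5: (5990827771012465337616001,535835925499096664087184)∘(930249,83204) = (930249·5990827771012465337616001+125·83204·535835925499096664087184, 930249·535835925499096664087184+83204·5990827771012465337616001) = (11145923086309929722690704506249,996921667718930338621440576020)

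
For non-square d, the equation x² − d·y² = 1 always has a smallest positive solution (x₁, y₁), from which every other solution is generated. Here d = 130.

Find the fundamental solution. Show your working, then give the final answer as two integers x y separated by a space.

d=130: √d = [11; 2,2,22] (ℓ=3, odd), read p_5/q_5
step 0: (11, 1)  from 11·(1,0) + (0,1)
step 1: (23, 2)  from 2·(11,1) + (1,0)
step 2: (57, 5)  from 2·(23,2) + (11,1)
…
step 4: (2611, 229)  from 2·(1277,112) + (57,5)
step 5: (6499, 570)  from 2·(2611,229) + (1277,112)
→ (6499, 570).  Check: 6499²=42237001, 130·570²=42237000, difference 1.

6499 570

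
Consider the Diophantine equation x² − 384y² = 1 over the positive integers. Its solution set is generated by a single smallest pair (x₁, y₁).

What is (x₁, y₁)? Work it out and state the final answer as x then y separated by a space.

4801 245

√384 = [19; 1,1,2,9,2,1,1,38, …], period ℓ=8 (even) → k=7
a_0=19:  p_0=19·1+0=19,  q_0=19·0+1=1
a_1=1:  p_1=1·19+1=20,  q_1=1·1+0=1
a_2=1:  p_2=1·20+19=39,  q_2=1·1+1=2
…
a_5=2:  p_5=2·921+98=1940,  q_5=2·47+5=99
a_6=1:  p_6=1·1940+921=2861,  q_6=1·99+47=146
a_7=1:  p_7=1·2861+1940=4801,  q_7=1·146+99=245
→ (4801, 245).  Check: 4801²=23049601, 384·245²=23049600, difference 1.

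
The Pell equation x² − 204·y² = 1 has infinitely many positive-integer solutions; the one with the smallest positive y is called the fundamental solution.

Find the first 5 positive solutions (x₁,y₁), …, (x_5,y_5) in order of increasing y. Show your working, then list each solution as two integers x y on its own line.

[14; 3,1,1,6,1,1,3,28] for √204; ℓ=8 ⇒ convergent index 7
i=0: a=14 ⇒ p=14, q=1
…
i=2: a=1 ⇒ p=57, q=4
…
i=4: a=6 ⇒ p=657, q=46
i=5: a=1 ⇒ p=757, q=53
i=6: a=1 ⇒ p=1414, q=99
i=7: a=3 ⇒ p=4999, q=350
fundamental: x₁=4999, y₁=350  (since 24990001 − 204·122500 = 1)
k=2:  x_2 = 4999·4999+204·350·350 = 49980001,  y_2 = 4999·350+350·4999 = 3499300
k=3:  x_3 = 4999·49980001+204·350·3499300 = 499700044999,  y_3 = 4999·3499300+350·49980001 = 34986001050
k=4:  x_4 = 4999·499700044999+204·350·34986001050 = 4996000999920001,  y_4 = 4999·34986001050+350·499700044999 = 349790034998600
k=5:  x_5 = 4999·4996000999920001+204·350·349790034998600 = 49950017497500124999,  y_5 = 4999·349790034998600+350·4996000999920001 = 3497200734930001750

4999 350
49980001 3499300
499700044999 34986001050
4996000999920001 349790034998600
49950017497500124999 3497200734930001750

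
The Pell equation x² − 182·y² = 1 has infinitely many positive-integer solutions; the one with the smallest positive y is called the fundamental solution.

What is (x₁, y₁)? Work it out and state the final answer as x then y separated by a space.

27 2

√182 → a₀=13, period (2,26); ℓ=2 even so k=1
a_0=13:  p_0=13·1+0=13,  q_0=13·0+1=1
a_1=2:  p_1=2·13+1=27,  q_1=2·1+0=2
→ (27, 2).  Check: 27²=729, 182·2²=728, difference 1.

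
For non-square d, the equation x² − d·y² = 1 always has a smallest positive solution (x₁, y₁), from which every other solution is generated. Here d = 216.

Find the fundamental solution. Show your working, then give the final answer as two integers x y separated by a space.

485 33

[14; 1,2,3,2,1,28] for √216; ℓ=6 ⇒ convergent index 5
a_0=14:  p_0=14·1+0=14,  q_0=14·0+1=1
a_1=1:  p_1=1·14+1=15,  q_1=1·1+0=1
…
a_3=3:  p_3=3·44+15=147,  q_3=3·3+1=10
a_4=2:  p_4=2·147+44=338,  q_4=2·10+3=23
a_5=1:  p_5=1·338+147=485,  q_5=1·23+10=33
(x₁, y₁) = (485, 33);  485² − 216·33² = 1 ✓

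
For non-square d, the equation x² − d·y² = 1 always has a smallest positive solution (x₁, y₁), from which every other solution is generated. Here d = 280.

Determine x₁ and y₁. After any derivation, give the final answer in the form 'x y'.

d=280: √d = [16; 1,2,1,2,1,32] (ℓ=6, even), read p_5/q_5
a_0=16:  p_0=16·1+0=16,  q_0=16·0+1=1
…
a_2=2:  p_2=2·17+16=50,  q_2=2·1+1=3
a_3=1:  p_3=1·50+17=67,  q_3=1·3+1=4
a_4=2:  p_4=2·67+50=184,  q_4=2·4+3=11
a_5=1:  p_5=1·184+67=251,  q_5=1·11+4=15
fundamental: x₁=251, y₁=15  (since 63001 − 280·225 = 1)

251 15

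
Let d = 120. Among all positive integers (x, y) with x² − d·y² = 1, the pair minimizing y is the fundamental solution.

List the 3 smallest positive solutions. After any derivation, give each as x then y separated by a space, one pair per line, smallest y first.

√120 → a₀=10, period (1,20); ℓ=2 even so k=1
k=0  a_k=10  p_k/q_k = 10/1
k=1  a_k=1  p_k/q_k = 11/1
(x₁, y₁) = (11, 1);  11² − 120·1² = 1 ✓
n=2: (11,1)∘(11,1) = (11·11+120·1·1, 11·1+1·11) = (241,22)
n=3: (241,22)∘(11,1) = (11·241+120·1·22, 11·22+1·241) = (5291,483)

11 1
241 22
5291 483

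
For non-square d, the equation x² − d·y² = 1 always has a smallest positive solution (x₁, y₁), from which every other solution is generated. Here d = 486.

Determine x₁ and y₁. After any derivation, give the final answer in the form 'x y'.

√486 → a₀=22, period (22,44); ℓ=2 even so k=1
step 0: (22, 1)  from 22·(1,0) + (0,1)
step 1: (485, 22)  from 22·(22,1) + (1,0)
→ (485, 22).  Check: 485²=235225, 486·22²=235224, difference 1.

485 22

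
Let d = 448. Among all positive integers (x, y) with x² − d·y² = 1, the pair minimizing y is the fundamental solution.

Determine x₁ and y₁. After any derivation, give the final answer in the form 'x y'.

d=448: √d = [21; 6,42] (ℓ=2, even), read p_1/q_1
step 0: (21, 1)  from 21·(1,0) + (0,1)
step 1: (127, 6)  from 6·(21,1) + (1,0)
fundamental: x₁=127, y₁=6  (since 16129 − 448·36 = 1)

127 6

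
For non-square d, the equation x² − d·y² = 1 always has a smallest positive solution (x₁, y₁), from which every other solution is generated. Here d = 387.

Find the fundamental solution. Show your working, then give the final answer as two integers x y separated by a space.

√387 = [19; 1,2,19,2,1,38, …], period ℓ=6 (even) → k=5
i=0: a=19 ⇒ p=19, q=1
…
i=3: a=19 ⇒ p=1141, q=58
i=4: a=2 ⇒ p=2341, q=119
i=5: a=1 ⇒ p=3482, q=177
→ (3482, 177).  Check: 3482²=12124324, 387·177²=12124323, difference 1.

3482 177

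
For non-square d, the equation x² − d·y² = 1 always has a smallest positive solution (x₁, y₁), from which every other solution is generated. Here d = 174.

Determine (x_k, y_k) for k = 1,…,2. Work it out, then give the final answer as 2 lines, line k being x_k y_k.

1451 110
4210801 319220

d=174: √d = [13; 5,4,5,26] (ℓ=4, even), read p_3/q_3
k=0  a_k=13  p_k/q_k = 13/1
k=1  a_k=5  p_k/q_k = 66/5
k=2  a_k=4  p_k/q_k = 277/21
k=3  a_k=5  p_k/q_k = 1451/110
fundamental: x₁=1451, y₁=110  (since 2105401 − 174·12100 = 1)
(x_2, y_2) = (1451·1451 + 174·110·110, 1451·110 + 110·1451) = (4210801, 319220)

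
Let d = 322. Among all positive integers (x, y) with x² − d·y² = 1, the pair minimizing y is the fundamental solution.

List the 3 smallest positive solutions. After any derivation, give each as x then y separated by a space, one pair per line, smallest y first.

323 18
208657 11628
134792099 7511670

√322 = [17; 1,16,1,34, …], period ℓ=4 (even) → k=3
i=0: a=17 ⇒ p=17, q=1
i=1: a=1 ⇒ p=18, q=1
i=2: a=16 ⇒ p=305, q=17
i=3: a=1 ⇒ p=323, q=18
→ (323, 18).  Check: 323²=104329, 322·18²=104328, difference 1.
k=2:  x_2 = 323·323+322·18·18 = 208657,  y_2 = 323·18+18·323 = 11628
k=3:  x_3 = 323·208657+322·18·11628 = 134792099,  y_3 = 323·11628+18·208657 = 7511670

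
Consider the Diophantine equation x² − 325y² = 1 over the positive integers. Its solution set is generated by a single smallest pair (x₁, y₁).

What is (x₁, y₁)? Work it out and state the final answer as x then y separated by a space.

[18; 36] for √325; ℓ=1 ⇒ convergent index 1
i=0: a=18 ⇒ p=18, q=1
i=1: a=36 ⇒ p=649, q=36
→ (649, 36).  Check: 649²=421201, 325·36²=421200, difference 1.

649 36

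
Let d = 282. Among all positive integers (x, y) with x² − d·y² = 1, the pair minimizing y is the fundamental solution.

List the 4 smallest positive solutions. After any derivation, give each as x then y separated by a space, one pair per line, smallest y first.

2351 140
11054401 658280
51977791151 3095232420
244399562937601 14553782180560

√282 → a₀=16, period (1,3,1,4,1,3,1,32); ℓ=8 even so k=7
step 0: (16, 1)  from 16·(1,0) + (0,1)
step 1: (17, 1)  from 1·(16,1) + (1,0)
…
step 3: (84, 5)  from 1·(67,4) + (17,1)
…
step 5: (487, 29)  from 1·(403,24) + (84,5)
step 6: (1864, 111)  from 3·(487,29) + (403,24)
step 7: (2351, 140)  from 1·(1864,111) + (487,29)
→ (2351, 140).  Check: 2351²=5527201, 282·140²=5527200, difference 1.
k=2:  x_2 = 2351·2351+282·140·140 = 11054401,  y_2 = 2351·140+140·2351 = 658280
k=3:  x_3 = 2351·11054401+282·140·658280 = 51977791151,  y_3 = 2351·658280+140·11054401 = 3095232420
k=4:  x_4 = 2351·51977791151+282·140·3095232420 = 244399562937601,  y_4 = 2351·3095232420+140·51977791151 = 14553782180560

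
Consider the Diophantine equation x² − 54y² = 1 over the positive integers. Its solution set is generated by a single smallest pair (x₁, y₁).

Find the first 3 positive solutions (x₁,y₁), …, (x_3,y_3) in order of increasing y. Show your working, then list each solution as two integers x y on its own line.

485 66
470449 64020
456335045 62099334

√54 → a₀=7, period (2,1,6,1,2,14); ℓ=6 even so k=5
step 0: (7, 1)  from 7·(1,0) + (0,1)
step 1: (15, 2)  from 2·(7,1) + (1,0)
step 2: (22, 3)  from 1·(15,2) + (7,1)
step 3: (147, 20)  from 6·(22,3) + (15,2)
step 4: (169, 23)  from 1·(147,20) + (22,3)
step 5: (485, 66)  from 2·(169,23) + (147,20)
(x₁, y₁) = (485, 66);  485² − 54·66² = 1 ✓
(x_2, y_2) = (485·485 + 54·66·66, 485·66 + 66·485) = (470449, 64020)
(x_3, y_3) = (485·470449 + 54·66·64020, 485·64020 + 66·470449) = (456335045, 62099334)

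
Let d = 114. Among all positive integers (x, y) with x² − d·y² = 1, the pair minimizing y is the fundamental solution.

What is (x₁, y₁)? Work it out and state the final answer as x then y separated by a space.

d=114: √d = [10; 1,2,10,2,1,20] (ℓ=6, even), read p_5/q_5
step 0: (10, 1)  from 10·(1,0) + (0,1)
…
step 2: (32, 3)  from 2·(11,1) + (10,1)
…
step 4: (694, 65)  from 2·(331,31) + (32,3)
step 5: (1025, 96)  from 1·(694,65) + (331,31)
(x₁, y₁) = (1025, 96);  1025² − 114·96² = 1 ✓

1025 96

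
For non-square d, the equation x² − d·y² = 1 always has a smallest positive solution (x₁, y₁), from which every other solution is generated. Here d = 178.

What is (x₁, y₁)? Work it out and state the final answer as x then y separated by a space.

[13; 2,1,12,1,2,26] for √178; ℓ=6 ⇒ convergent index 5
a_0=13:  p_0=13·1+0=13,  q_0=13·0+1=1
a_1=2:  p_1=2·13+1=27,  q_1=2·1+0=2
a_2=1:  p_2=1·27+13=40,  q_2=1·2+1=3
a_3=12:  p_3=12·40+27=507,  q_3=12·3+2=38
a_4=1:  p_4=1·507+40=547,  q_4=1·38+3=41
a_5=2:  p_5=2·547+507=1601,  q_5=2·41+38=120
→ (1601, 120).  Check: 1601²=2563201, 178·120²=2563200, difference 1.

1601 120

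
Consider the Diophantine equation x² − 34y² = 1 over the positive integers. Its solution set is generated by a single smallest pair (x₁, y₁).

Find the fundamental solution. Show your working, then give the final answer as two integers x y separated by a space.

d=34: √d = [5; 1,4,1,10] (ℓ=4, even), read p_3/q_3
step 0: (5, 1)  from 5·(1,0) + (0,1)
…
step 2: (29, 5)  from 4·(6,1) + (5,1)
step 3: (35, 6)  from 1·(29,5) + (6,1)
(x₁, y₁) = (35, 6);  35² − 34·6² = 1 ✓

35 6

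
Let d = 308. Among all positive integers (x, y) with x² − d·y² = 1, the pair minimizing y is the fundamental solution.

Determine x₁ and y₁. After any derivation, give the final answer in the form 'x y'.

351 20

√308 → a₀=17, period (1,1,4,1,1,34); ℓ=6 even so k=5
step 0: (17, 1)  from 17·(1,0) + (0,1)
step 1: (18, 1)  from 1·(17,1) + (1,0)
step 2: (35, 2)  from 1·(18,1) + (17,1)
…
step 4: (193, 11)  from 1·(158,9) + (35,2)
step 5: (351, 20)  from 1·(193,11) + (158,9)
→ (351, 20).  Check: 351²=123201, 308·20²=123200, difference 1.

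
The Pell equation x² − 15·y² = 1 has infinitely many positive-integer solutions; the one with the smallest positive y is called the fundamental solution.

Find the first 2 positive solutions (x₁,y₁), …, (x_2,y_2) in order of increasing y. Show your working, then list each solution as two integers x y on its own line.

4 1
31 8

d=15: √d = [3; 1,6] (ℓ=2, even), read p_1/q_1
step 0: (3, 1)  from 3·(1,0) + (0,1)
step 1: (4, 1)  from 1·(3,1) + (1,0)
fundamental: x₁=4, y₁=1  (since 16 − 15·1 = 1)
(4+1√15)^2 = 31 + 8√15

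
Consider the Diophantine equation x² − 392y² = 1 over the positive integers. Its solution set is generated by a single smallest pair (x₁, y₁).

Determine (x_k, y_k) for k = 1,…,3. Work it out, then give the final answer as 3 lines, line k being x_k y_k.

99 5
19601 990
3880899 196015

√392 → a₀=19, period (1,3,1,38); ℓ=4 even so k=3
a_0=19:  p_0=19·1+0=19,  q_0=19·0+1=1
…
a_2=3:  p_2=3·20+19=79,  q_2=3·1+1=4
a_3=1:  p_3=1·79+20=99,  q_3=1·4+1=5
(x₁, y₁) = (99, 5);  99² − 392·5² = 1 ✓
(x_2, y_2) = (99·99 + 392·5·5, 99·5 + 5·99) = (19601, 990)
(x_3, y_3) = (99·19601 + 392·5·990, 99·990 + 5·19601) = (3880899, 196015)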